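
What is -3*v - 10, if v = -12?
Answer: 26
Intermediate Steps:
-3*v - 10 = -3*(-12) - 10 = 36 - 10 = 26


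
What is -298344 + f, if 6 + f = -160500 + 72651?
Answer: -386199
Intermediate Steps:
f = -87855 (f = -6 + (-160500 + 72651) = -6 - 87849 = -87855)
-298344 + f = -298344 - 87855 = -386199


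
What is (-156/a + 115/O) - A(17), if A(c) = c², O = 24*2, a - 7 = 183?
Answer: -1310659/4560 ≈ -287.43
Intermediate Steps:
a = 190 (a = 7 + 183 = 190)
O = 48
(-156/a + 115/O) - A(17) = (-156/190 + 115/48) - 1*17² = (-156*1/190 + 115*(1/48)) - 1*289 = (-78/95 + 115/48) - 289 = 7181/4560 - 289 = -1310659/4560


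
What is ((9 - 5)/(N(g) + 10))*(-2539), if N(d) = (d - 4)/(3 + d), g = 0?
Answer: -15234/13 ≈ -1171.8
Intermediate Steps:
N(d) = (-4 + d)/(3 + d)
((9 - 5)/(N(g) + 10))*(-2539) = ((9 - 5)/((-4 + 0)/(3 + 0) + 10))*(-2539) = (4/(-4/3 + 10))*(-2539) = (4/(26/3))*(-2539) = (4*(3/26))*(-2539) = (6/13)*(-2539) = -15234/13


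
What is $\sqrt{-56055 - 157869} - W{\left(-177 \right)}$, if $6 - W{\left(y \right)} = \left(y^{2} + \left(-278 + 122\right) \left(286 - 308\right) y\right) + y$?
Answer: $-576318 + 2 i \sqrt{53481} \approx -5.7632 \cdot 10^{5} + 462.52 i$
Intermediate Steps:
$W{\left(y \right)} = 6 - y^{2} - 3433 y$ ($W{\left(y \right)} = 6 - \left(\left(y^{2} + \left(-278 + 122\right) \left(286 - 308\right) y\right) + y\right) = 6 - \left(\left(y^{2} + \left(-156\right) \left(-22\right) y\right) + y\right) = 6 - \left(\left(y^{2} + 3432 y\right) + y\right) = 6 - \left(y^{2} + 3433 y\right) = 6 - y^{2} - 3433 y$)
$\sqrt{-56055 - 157869} - W{\left(-177 \right)} = \sqrt{-56055 - 157869} - \left(6 - \left(-177\right)^{2} - -607641\right) = \sqrt{-213924} - \left(6 - 31329 + 607641\right) = 2 i \sqrt{53481} - \left(6 - 31329 + 607641\right) = 2 i \sqrt{53481} - 576318 = -576318 + 2 i \sqrt{53481}$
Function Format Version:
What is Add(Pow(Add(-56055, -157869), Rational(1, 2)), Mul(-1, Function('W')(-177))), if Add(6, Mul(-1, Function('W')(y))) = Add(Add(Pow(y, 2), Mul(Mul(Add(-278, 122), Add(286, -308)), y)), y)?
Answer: Add(-576318, Mul(2, I, Pow(53481, Rational(1, 2)))) ≈ Add(-5.7632e+5, Mul(462.52, I))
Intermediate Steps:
Function('W')(y) = Add(6, Mul(-1, Pow(y, 2)), Mul(-3433, y)) (Function('W')(y) = Add(6, Mul(-1, Add(Add(Pow(y, 2), Mul(Mul(Add(-278, 122), Add(286, -308)), y)), y))) = Add(6, Mul(-1, Add(Add(Pow(y, 2), Mul(Mul(-156, -22), y)), y))) = Add(6, Mul(-1, Add(Add(Pow(y, 2), Mul(3432, y)), y))) = Add(6, Mul(-1, Add(Pow(y, 2), Mul(3433, y)))) = Add(6, Add(Mul(-1, Pow(y, 2)), Mul(-3433, y))) = Add(6, Mul(-1, Pow(y, 2)), Mul(-3433, y)))
Add(Pow(Add(-56055, -157869), Rational(1, 2)), Mul(-1, Function('W')(-177))) = Add(Pow(Add(-56055, -157869), Rational(1, 2)), Mul(-1, Add(6, Mul(-1, Pow(-177, 2)), Mul(-3433, -177)))) = Add(Pow(-213924, Rational(1, 2)), Mul(-1, Add(6, Mul(-1, 31329), 607641))) = Add(Mul(2, I, Pow(53481, Rational(1, 2))), Mul(-1, Add(6, -31329, 607641))) = Add(Mul(2, I, Pow(53481, Rational(1, 2))), Mul(-1, 576318)) = Add(Mul(2, I, Pow(53481, Rational(1, 2))), -576318) = Add(-576318, Mul(2, I, Pow(53481, Rational(1, 2))))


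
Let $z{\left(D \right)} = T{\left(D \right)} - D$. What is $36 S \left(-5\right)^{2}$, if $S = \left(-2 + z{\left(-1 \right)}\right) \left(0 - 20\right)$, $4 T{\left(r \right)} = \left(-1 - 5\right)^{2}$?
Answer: $-144000$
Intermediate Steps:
$T{\left(r \right)} = 9$ ($T{\left(r \right)} = \frac{\left(-1 - 5\right)^{2}}{4} = \frac{\left(-6\right)^{2}}{4} = \frac{1}{4} \cdot 36 = 9$)
$z{\left(D \right)} = 9 - D$
$S = -160$ ($S = \left(-2 + \left(9 - -1\right)\right) \left(0 - 20\right) = \left(-2 + \left(9 + 1\right)\right) \left(0 - 20\right) = \left(-2 + 10\right) \left(-20\right) = 8 \left(-20\right) = -160$)
$36 S \left(-5\right)^{2} = 36 \left(- 160 \left(-5\right)^{2}\right) = 36 \left(\left(-160\right) 25\right) = 36 \left(-4000\right) = -144000$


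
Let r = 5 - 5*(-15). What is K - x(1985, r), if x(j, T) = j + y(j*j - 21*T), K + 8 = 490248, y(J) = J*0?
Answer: 488255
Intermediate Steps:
y(J) = 0
r = 80 (r = 5 + 75 = 80)
K = 490240 (K = -8 + 490248 = 490240)
x(j, T) = j (x(j, T) = j + 0 = j)
K - x(1985, r) = 490240 - 1*1985 = 490240 - 1985 = 488255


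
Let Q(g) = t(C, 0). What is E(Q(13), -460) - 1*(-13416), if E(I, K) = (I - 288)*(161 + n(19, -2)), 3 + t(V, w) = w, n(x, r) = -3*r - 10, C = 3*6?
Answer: -32271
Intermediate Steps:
C = 18
n(x, r) = -10 - 3*r
t(V, w) = -3 + w
Q(g) = -3 (Q(g) = -3 + 0 = -3)
E(I, K) = -45216 + 157*I (E(I, K) = (I - 288)*(161 + (-10 - 3*(-2))) = (-288 + I)*(161 + (-10 + 6)) = (-288 + I)*(161 - 4) = (-288 + I)*157 = -45216 + 157*I)
E(Q(13), -460) - 1*(-13416) = (-45216 + 157*(-3)) - 1*(-13416) = (-45216 - 471) + 13416 = -45687 + 13416 = -32271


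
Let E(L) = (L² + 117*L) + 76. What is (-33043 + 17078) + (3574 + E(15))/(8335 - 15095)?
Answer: -10792903/676 ≈ -15966.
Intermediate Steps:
E(L) = 76 + L² + 117*L
(-33043 + 17078) + (3574 + E(15))/(8335 - 15095) = (-33043 + 17078) + (3574 + (76 + 15² + 117*15))/(8335 - 15095) = -15965 + (3574 + (76 + 225 + 1755))/(-6760) = -15965 + (3574 + 2056)*(-1/6760) = -15965 + 5630*(-1/6760) = -15965 - 563/676 = -10792903/676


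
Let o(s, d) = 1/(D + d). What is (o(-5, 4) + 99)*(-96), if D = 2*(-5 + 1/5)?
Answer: -66408/7 ≈ -9486.9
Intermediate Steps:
D = -48/5 (D = 2*(-5 + ⅕) = 2*(-24/5) = -48/5 ≈ -9.6000)
o(s, d) = 1/(-48/5 + d)
(o(-5, 4) + 99)*(-96) = (5/(-48 + 5*4) + 99)*(-96) = (5/(-48 + 20) + 99)*(-96) = (5/(-28) + 99)*(-96) = (5*(-1/28) + 99)*(-96) = (-5/28 + 99)*(-96) = (2767/28)*(-96) = -66408/7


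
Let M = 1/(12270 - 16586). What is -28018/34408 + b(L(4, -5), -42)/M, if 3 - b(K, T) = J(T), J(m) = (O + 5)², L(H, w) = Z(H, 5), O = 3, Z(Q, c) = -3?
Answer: 4529386295/17204 ≈ 2.6328e+5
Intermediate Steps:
M = -1/4316 (M = 1/(-4316) = -1/4316 ≈ -0.00023170)
L(H, w) = -3
J(m) = 64 (J(m) = (3 + 5)² = 8² = 64)
b(K, T) = -61 (b(K, T) = 3 - 1*64 = 3 - 64 = -61)
-28018/34408 + b(L(4, -5), -42)/M = -28018/34408 - 61/(-1/4316) = -28018*1/34408 - 61*(-4316) = -14009/17204 + 263276 = 4529386295/17204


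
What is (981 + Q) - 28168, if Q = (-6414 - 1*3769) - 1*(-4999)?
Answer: -32371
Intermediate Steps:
Q = -5184 (Q = (-6414 - 3769) + 4999 = -10183 + 4999 = -5184)
(981 + Q) - 28168 = (981 - 5184) - 28168 = -4203 - 28168 = -32371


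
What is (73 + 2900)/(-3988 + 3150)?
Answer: -2973/838 ≈ -3.5477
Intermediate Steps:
(73 + 2900)/(-3988 + 3150) = 2973/(-838) = 2973*(-1/838) = -2973/838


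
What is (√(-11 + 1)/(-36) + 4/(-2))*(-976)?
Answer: 1952 + 244*I*√10/9 ≈ 1952.0 + 85.733*I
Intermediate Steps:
(√(-11 + 1)/(-36) + 4/(-2))*(-976) = (√(-10)*(-1/36) + 4*(-½))*(-976) = ((I*√10)*(-1/36) - 2)*(-976) = (-I*√10/36 - 2)*(-976) = (-2 - I*√10/36)*(-976) = 1952 + 244*I*√10/9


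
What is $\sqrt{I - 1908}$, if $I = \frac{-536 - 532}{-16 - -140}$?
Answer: $\frac{i \sqrt{1841865}}{31} \approx 43.779 i$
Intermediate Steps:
$I = - \frac{267}{31}$ ($I = - \frac{1068}{-16 + 140} = - \frac{1068}{124} = \left(-1068\right) \frac{1}{124} = - \frac{267}{31} \approx -8.6129$)
$\sqrt{I - 1908} = \sqrt{- \frac{267}{31} - 1908} = \sqrt{- \frac{59415}{31}} = \frac{i \sqrt{1841865}}{31}$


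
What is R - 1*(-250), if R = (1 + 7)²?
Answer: 314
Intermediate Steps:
R = 64 (R = 8² = 64)
R - 1*(-250) = 64 - 1*(-250) = 64 + 250 = 314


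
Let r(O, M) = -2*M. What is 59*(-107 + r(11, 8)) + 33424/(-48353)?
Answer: -350931145/48353 ≈ -7257.7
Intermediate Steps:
59*(-107 + r(11, 8)) + 33424/(-48353) = 59*(-107 - 2*8) + 33424/(-48353) = 59*(-107 - 16) + 33424*(-1/48353) = 59*(-123) - 33424/48353 = -7257 - 33424/48353 = -350931145/48353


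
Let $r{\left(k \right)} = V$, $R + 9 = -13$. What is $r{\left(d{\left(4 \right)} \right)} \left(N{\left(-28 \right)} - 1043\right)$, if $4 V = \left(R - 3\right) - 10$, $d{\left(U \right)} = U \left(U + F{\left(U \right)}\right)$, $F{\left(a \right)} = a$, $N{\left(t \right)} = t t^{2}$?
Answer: $\frac{804825}{4} \approx 2.0121 \cdot 10^{5}$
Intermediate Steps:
$N{\left(t \right)} = t^{3}$
$R = -22$ ($R = -9 - 13 = -22$)
$d{\left(U \right)} = 2 U^{2}$ ($d{\left(U \right)} = U \left(U + U\right) = U 2 U = 2 U^{2}$)
$V = - \frac{35}{4}$ ($V = \frac{\left(-22 - 3\right) - 10}{4} = \frac{-25 - 10}{4} = \frac{1}{4} \left(-35\right) = - \frac{35}{4} \approx -8.75$)
$r{\left(k \right)} = - \frac{35}{4}$
$r{\left(d{\left(4 \right)} \right)} \left(N{\left(-28 \right)} - 1043\right) = - \frac{35 \left(\left(-28\right)^{3} - 1043\right)}{4} = - \frac{35 \left(-21952 - 1043\right)}{4} = \left(- \frac{35}{4}\right) \left(-22995\right) = \frac{804825}{4}$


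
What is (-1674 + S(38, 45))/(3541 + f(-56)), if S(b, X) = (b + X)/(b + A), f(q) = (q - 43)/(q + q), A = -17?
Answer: -561136/1190073 ≈ -0.47151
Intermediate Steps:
f(q) = (-43 + q)/(2*q) (f(q) = (-43 + q)/((2*q)) = (-43 + q)*(1/(2*q)) = (-43 + q)/(2*q))
S(b, X) = (X + b)/(-17 + b) (S(b, X) = (b + X)/(b - 17) = (X + b)/(-17 + b))
(-1674 + S(38, 45))/(3541 + f(-56)) = (-1674 + (45 + 38)/(-17 + 38))/(3541 + (½)*(-43 - 56)/(-56)) = (-1674 + 83/21)/(3541 + (½)*(-1/56)*(-99)) = (-1674 + (1/21)*83)/(3541 + 99/112) = (-1674 + 83/21)/(396691/112) = -35071/21*112/396691 = -561136/1190073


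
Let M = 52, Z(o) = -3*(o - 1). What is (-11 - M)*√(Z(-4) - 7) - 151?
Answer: -151 - 126*√2 ≈ -329.19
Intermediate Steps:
Z(o) = 3 - 3*o (Z(o) = -3*(-1 + o) = 3 - 3*o)
(-11 - M)*√(Z(-4) - 7) - 151 = (-11 - 1*52)*√((3 - 3*(-4)) - 7) - 151 = (-11 - 52)*√((3 + 12) - 7) - 151 = -63*√(15 - 7) - 151 = -126*√2 - 151 = -151 - 126*√2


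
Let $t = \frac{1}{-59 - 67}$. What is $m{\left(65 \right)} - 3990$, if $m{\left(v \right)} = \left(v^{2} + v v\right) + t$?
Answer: $\frac{561959}{126} \approx 4460.0$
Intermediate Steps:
$t = - \frac{1}{126}$ ($t = \frac{1}{-126} = - \frac{1}{126} \approx -0.0079365$)
$m{\left(v \right)} = - \frac{1}{126} + 2 v^{2}$ ($m{\left(v \right)} = \left(v^{2} + v v\right) - \frac{1}{126} = \left(v^{2} + v^{2}\right) - \frac{1}{126} = 2 v^{2} - \frac{1}{126} = - \frac{1}{126} + 2 v^{2}$)
$m{\left(65 \right)} - 3990 = \left(- \frac{1}{126} + 2 \cdot 65^{2}\right) - 3990 = \left(- \frac{1}{126} + 2 \cdot 4225\right) - 3990 = \left(- \frac{1}{126} + 8450\right) - 3990 = \frac{1064699}{126} - 3990 = \frac{561959}{126}$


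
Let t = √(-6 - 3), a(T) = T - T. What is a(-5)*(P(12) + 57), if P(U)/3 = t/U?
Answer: 0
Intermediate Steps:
a(T) = 0
t = 3*I (t = √(-9) = 3*I ≈ 3.0*I)
P(U) = 9*I/U (P(U) = 3*((3*I)/U) = 3*(3*I/U) = 9*I/U)
a(-5)*(P(12) + 57) = 0*(9*I/12 + 57) = 0*(9*I*(1/12) + 57) = 0*(3*I/4 + 57) = 0*(57 + 3*I/4) = 0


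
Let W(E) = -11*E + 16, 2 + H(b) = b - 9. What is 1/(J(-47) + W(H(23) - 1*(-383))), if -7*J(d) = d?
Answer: -7/30256 ≈ -0.00023136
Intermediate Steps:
H(b) = -11 + b (H(b) = -2 + (b - 9) = -2 + (-9 + b) = -11 + b)
J(d) = -d/7
W(E) = 16 - 11*E
1/(J(-47) + W(H(23) - 1*(-383))) = 1/(-1/7*(-47) + (16 - 11*((-11 + 23) - 1*(-383)))) = 1/(47/7 + (16 - 11*(12 + 383))) = 1/(47/7 + (16 - 11*395)) = 1/(47/7 + (16 - 4345)) = 1/(47/7 - 4329) = 1/(-30256/7) = -7/30256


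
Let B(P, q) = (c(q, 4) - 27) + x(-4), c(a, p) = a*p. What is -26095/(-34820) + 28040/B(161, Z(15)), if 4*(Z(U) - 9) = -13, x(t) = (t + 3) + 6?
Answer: 195275779/6964 ≈ 28041.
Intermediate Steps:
x(t) = 9 + t (x(t) = (3 + t) + 6 = 9 + t)
Z(U) = 23/4 (Z(U) = 9 + (1/4)*(-13) = 9 - 13/4 = 23/4)
B(P, q) = -22 + 4*q (B(P, q) = (q*4 - 27) + (9 - 4) = (4*q - 27) + 5 = (-27 + 4*q) + 5 = -22 + 4*q)
-26095/(-34820) + 28040/B(161, Z(15)) = -26095/(-34820) + 28040/(-22 + 4*(23/4)) = -26095*(-1/34820) + 28040/(-22 + 23) = 5219/6964 + 28040/1 = 5219/6964 + 28040*1 = 5219/6964 + 28040 = 195275779/6964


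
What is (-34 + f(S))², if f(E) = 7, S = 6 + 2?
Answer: 729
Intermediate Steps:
S = 8
(-34 + f(S))² = (-34 + 7)² = (-27)² = 729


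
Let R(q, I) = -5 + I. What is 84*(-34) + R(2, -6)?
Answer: -2867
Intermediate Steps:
84*(-34) + R(2, -6) = 84*(-34) + (-5 - 6) = -2856 - 11 = -2867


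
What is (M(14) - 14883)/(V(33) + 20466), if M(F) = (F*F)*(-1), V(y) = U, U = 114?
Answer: -15079/20580 ≈ -0.73270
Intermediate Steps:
V(y) = 114
M(F) = -F² (M(F) = F²*(-1) = -F²)
(M(14) - 14883)/(V(33) + 20466) = (-1*14² - 14883)/(114 + 20466) = (-1*196 - 14883)/20580 = (-196 - 14883)*(1/20580) = -15079*1/20580 = -15079/20580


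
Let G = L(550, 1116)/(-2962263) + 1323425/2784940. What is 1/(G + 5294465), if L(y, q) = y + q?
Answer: 1649944943844/8735576540247663607 ≈ 1.8888e-7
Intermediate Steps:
L(y, q) = q + y
G = 783138640147/1649944943844 (G = (1116 + 550)/(-2962263) + 1323425/2784940 = 1666*(-1/2962263) + 1323425*(1/2784940) = -1666/2962263 + 264685/556988 = 783138640147/1649944943844 ≈ 0.47465)
1/(G + 5294465) = 1/(783138640147/1649944943844 + 5294465) = 1/(8735576540247663607/1649944943844) = 1649944943844/8735576540247663607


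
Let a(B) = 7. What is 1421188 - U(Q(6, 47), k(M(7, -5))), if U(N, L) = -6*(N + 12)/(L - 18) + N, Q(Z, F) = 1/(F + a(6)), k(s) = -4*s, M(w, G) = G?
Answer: 38373049/27 ≈ 1.4212e+6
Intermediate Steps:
Q(Z, F) = 1/(7 + F) (Q(Z, F) = 1/(F + 7) = 1/(7 + F))
U(N, L) = N - 6*(12 + N)/(-18 + L) (U(N, L) = -6*(12 + N)/(-18 + L) + N = N - 6*(12 + N)/(-18 + L))
1421188 - U(Q(6, 47), k(M(7, -5))) = 1421188 - (-72 - 24/(7 + 47) + (-4*(-5))/(7 + 47))/(-18 - 4*(-5)) = 1421188 - (-72 - 24/54 + 20/54)/(-18 + 20) = 1421188 - (-72 - 24*1/54 + 20*(1/54))/2 = 1421188 - (-72 - 4/9 + 10/27)/2 = 1421188 - (-1946)/(2*27) = 1421188 - 1*(-973/27) = 1421188 + 973/27 = 38373049/27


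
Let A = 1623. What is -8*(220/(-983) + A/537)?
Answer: -3939384/175957 ≈ -22.388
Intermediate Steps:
-8*(220/(-983) + A/537) = -8*(220/(-983) + 1623/537) = -8*(220*(-1/983) + 1623*(1/537)) = -8*(-220/983 + 541/179) = -8*492423/175957 = -3939384/175957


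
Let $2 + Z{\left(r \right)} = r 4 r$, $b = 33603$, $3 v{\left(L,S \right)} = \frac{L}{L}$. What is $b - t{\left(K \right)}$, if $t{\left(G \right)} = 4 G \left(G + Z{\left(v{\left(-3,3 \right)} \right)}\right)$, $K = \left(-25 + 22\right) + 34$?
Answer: $\frac{269567}{9} \approx 29952.0$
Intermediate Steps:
$v{\left(L,S \right)} = \frac{1}{3}$ ($v{\left(L,S \right)} = \frac{L \frac{1}{L}}{3} = \frac{1}{3} \cdot 1 = \frac{1}{3}$)
$K = 31$ ($K = -3 + 34 = 31$)
$Z{\left(r \right)} = -2 + 4 r^{2}$ ($Z{\left(r \right)} = -2 + r 4 r = -2 + 4 r r = -2 + 4 r^{2}$)
$t{\left(G \right)} = 4 G \left(- \frac{14}{9} + G\right)$ ($t{\left(G \right)} = 4 G \left(G - \left(2 - \frac{4}{9}\right)\right) = 4 G \left(G + \left(-2 + 4 \cdot \frac{1}{9}\right)\right) = 4 G \left(G + \left(-2 + \frac{4}{9}\right)\right) = 4 G \left(G - \frac{14}{9}\right) = 4 G \left(- \frac{14}{9} + G\right)$)
$b - t{\left(K \right)} = 33603 - \frac{4}{9} \cdot 31 \left(-14 + 9 \cdot 31\right) = 33603 - \frac{4}{9} \cdot 31 \left(-14 + 279\right) = 33603 - \frac{4}{9} \cdot 31 \cdot 265 = 33603 - \frac{32860}{9} = \frac{269567}{9}$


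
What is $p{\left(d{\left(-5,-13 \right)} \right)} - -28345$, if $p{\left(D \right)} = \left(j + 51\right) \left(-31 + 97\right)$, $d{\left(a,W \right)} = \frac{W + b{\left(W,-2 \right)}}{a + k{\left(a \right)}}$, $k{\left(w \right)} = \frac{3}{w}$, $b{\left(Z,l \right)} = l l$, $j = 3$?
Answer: $31909$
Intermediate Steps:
$b{\left(Z,l \right)} = l^{2}$
$d{\left(a,W \right)} = \frac{4 + W}{a + \frac{3}{a}}$ ($d{\left(a,W \right)} = \frac{W + \left(-2\right)^{2}}{a + \frac{3}{a}} = \frac{W + 4}{a + \frac{3}{a}} = \frac{4 + W}{a + \frac{3}{a}}$)
$p{\left(D \right)} = 3564$ ($p{\left(D \right)} = \left(3 + 51\right) \left(-31 + 97\right) = 54 \cdot 66 = 3564$)
$p{\left(d{\left(-5,-13 \right)} \right)} - -28345 = 3564 - -28345 = 3564 + 28345 = 31909$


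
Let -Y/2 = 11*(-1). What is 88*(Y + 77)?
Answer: 8712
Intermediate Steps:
Y = 22 (Y = -22*(-1) = -2*(-11) = 22)
88*(Y + 77) = 88*(22 + 77) = 88*99 = 8712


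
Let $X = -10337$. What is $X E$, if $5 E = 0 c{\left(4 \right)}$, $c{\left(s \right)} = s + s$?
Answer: $0$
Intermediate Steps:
$c{\left(s \right)} = 2 s$
$E = 0$ ($E = \frac{0 \cdot 2 \cdot 4}{5} = \frac{0 \cdot 8}{5} = \frac{1}{5} \cdot 0 = 0$)
$X E = \left(-10337\right) 0 = 0$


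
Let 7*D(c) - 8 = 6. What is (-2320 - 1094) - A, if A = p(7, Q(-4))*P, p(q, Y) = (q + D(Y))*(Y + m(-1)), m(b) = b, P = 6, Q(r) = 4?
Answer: -3576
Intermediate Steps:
D(c) = 2 (D(c) = 8/7 + (⅐)*6 = 8/7 + 6/7 = 2)
p(q, Y) = (-1 + Y)*(2 + q) (p(q, Y) = (q + 2)*(Y - 1) = (2 + q)*(-1 + Y) = (-1 + Y)*(2 + q))
A = 162 (A = (-2 - 1*7 + 2*4 + 4*7)*6 = (-2 - 7 + 8 + 28)*6 = 27*6 = 162)
(-2320 - 1094) - A = (-2320 - 1094) - 1*162 = -3414 - 162 = -3576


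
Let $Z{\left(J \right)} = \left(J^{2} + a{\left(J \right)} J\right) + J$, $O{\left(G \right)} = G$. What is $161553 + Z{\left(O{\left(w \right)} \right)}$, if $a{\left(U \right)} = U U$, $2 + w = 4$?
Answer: $161567$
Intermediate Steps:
$w = 2$ ($w = -2 + 4 = 2$)
$a{\left(U \right)} = U^{2}$
$Z{\left(J \right)} = J + J^{2} + J^{3}$ ($Z{\left(J \right)} = \left(J^{2} + J^{2} J\right) + J = \left(J^{2} + J^{3}\right) + J = J + J^{2} + J^{3}$)
$161553 + Z{\left(O{\left(w \right)} \right)} = 161553 + 2 \left(1 + 2 + 2^{2}\right) = 161553 + 2 \left(1 + 2 + 4\right) = 161553 + 2 \cdot 7 = 161553 + 14 = 161567$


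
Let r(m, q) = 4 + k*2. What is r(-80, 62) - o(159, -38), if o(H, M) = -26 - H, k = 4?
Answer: 197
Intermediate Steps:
r(m, q) = 12 (r(m, q) = 4 + 4*2 = 4 + 8 = 12)
r(-80, 62) - o(159, -38) = 12 - (-26 - 1*159) = 12 - (-26 - 159) = 12 - 1*(-185) = 12 + 185 = 197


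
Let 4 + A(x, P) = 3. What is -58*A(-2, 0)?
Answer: 58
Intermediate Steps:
A(x, P) = -1 (A(x, P) = -4 + 3 = -1)
-58*A(-2, 0) = -58*(-1) = 58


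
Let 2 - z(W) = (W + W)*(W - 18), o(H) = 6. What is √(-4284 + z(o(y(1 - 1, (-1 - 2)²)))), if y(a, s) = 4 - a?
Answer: I*√4138 ≈ 64.327*I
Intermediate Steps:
z(W) = 2 - 2*W*(-18 + W) (z(W) = 2 - (W + W)*(W - 18) = 2 - 2*W*(-18 + W))
√(-4284 + z(o(y(1 - 1, (-1 - 2)²)))) = √(-4284 + (2 - 2*6² + 36*6)) = √(-4284 + (2 - 2*36 + 216)) = √(-4284 + (2 - 72 + 216)) = √(-4284 + 146) = √(-4138) = I*√4138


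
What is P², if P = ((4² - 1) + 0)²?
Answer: 50625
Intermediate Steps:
P = 225 (P = ((16 - 1) + 0)² = (15 + 0)² = 15² = 225)
P² = 225² = 50625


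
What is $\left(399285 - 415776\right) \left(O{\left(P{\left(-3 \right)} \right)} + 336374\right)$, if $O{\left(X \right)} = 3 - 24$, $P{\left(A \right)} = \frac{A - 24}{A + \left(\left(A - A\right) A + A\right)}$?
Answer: $-5546797323$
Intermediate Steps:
$P{\left(A \right)} = \frac{-24 + A}{2 A}$ ($P{\left(A \right)} = \frac{-24 + A}{A + \left(0 A + A\right)} = \frac{-24 + A}{A + \left(0 + A\right)} = \frac{-24 + A}{A + A} = \frac{-24 + A}{2 A}$)
$O{\left(X \right)} = -21$ ($O{\left(X \right)} = 3 - 24 = -21$)
$\left(399285 - 415776\right) \left(O{\left(P{\left(-3 \right)} \right)} + 336374\right) = \left(399285 - 415776\right) \left(-21 + 336374\right) = \left(-16491\right) 336353 = -5546797323$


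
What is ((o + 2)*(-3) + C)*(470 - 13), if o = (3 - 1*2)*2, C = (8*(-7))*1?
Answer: -31076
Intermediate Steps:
C = -56 (C = -56*1 = -56)
o = 2 (o = (3 - 2)*2 = 1*2 = 2)
((o + 2)*(-3) + C)*(470 - 13) = ((2 + 2)*(-3) - 56)*(470 - 13) = (4*(-3) - 56)*457 = (-12 - 56)*457 = -68*457 = -31076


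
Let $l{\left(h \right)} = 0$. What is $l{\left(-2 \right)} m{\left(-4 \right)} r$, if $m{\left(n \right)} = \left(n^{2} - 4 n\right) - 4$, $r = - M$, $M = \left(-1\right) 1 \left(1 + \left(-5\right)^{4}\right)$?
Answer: $0$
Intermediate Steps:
$M = -626$ ($M = - (1 + 625) = \left(-1\right) 626 = -626$)
$r = 626$ ($r = \left(-1\right) \left(-626\right) = 626$)
$m{\left(n \right)} = -4 + n^{2} - 4 n$
$l{\left(-2 \right)} m{\left(-4 \right)} r = 0 \left(-4 + \left(-4\right)^{2} - -16\right) 626 = 0 \left(-4 + 16 + 16\right) 626 = 0 \cdot 28 \cdot 626 = 0 \cdot 17528 = 0$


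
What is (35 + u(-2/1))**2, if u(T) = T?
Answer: 1089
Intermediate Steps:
(35 + u(-2/1))**2 = (35 - 2/1)**2 = (35 - 2*1)**2 = (35 - 2)**2 = 33**2 = 1089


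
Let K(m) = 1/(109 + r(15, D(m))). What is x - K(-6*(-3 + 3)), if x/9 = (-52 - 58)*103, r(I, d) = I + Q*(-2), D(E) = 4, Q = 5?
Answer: -11624581/114 ≈ -1.0197e+5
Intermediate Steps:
r(I, d) = -10 + I (r(I, d) = I + 5*(-2) = I - 10 = -10 + I)
x = -101970 (x = 9*((-52 - 58)*103) = 9*(-110*103) = 9*(-11330) = -101970)
K(m) = 1/114 (K(m) = 1/(109 + (-10 + 15)) = 1/(109 + 5) = 1/114)
x - K(-6*(-3 + 3)) = -101970 - 1*1/114 = -101970 - 1/114 = -11624581/114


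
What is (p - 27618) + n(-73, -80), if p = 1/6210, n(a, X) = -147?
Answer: -172420649/6210 ≈ -27765.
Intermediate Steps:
p = 1/6210 ≈ 0.00016103
(p - 27618) + n(-73, -80) = (1/6210 - 27618) - 147 = -171507779/6210 - 147 = -172420649/6210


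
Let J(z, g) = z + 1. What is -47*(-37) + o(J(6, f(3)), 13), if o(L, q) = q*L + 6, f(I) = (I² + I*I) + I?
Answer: 1836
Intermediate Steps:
f(I) = I + 2*I² (f(I) = (I² + I²) + I = 2*I² + I = I + 2*I²)
J(z, g) = 1 + z
o(L, q) = 6 + L*q (o(L, q) = L*q + 6 = 6 + L*q)
-47*(-37) + o(J(6, f(3)), 13) = -47*(-37) + (6 + (1 + 6)*13) = 1739 + (6 + 7*13) = 1739 + (6 + 91) = 1739 + 97 = 1836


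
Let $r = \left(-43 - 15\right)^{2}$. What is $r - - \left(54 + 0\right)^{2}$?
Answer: $6280$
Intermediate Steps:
$r = 3364$ ($r = \left(-58\right)^{2} = 3364$)
$r - - \left(54 + 0\right)^{2} = 3364 - - \left(54 + 0\right)^{2} = 3364 - - 54^{2} = 3364 - \left(-1\right) 2916 = 3364 - -2916 = 3364 + 2916 = 6280$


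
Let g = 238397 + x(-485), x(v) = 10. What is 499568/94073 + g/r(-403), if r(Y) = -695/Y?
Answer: 9038694869293/65380735 ≈ 1.3825e+5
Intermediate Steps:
g = 238407 (g = 238397 + 10 = 238407)
499568/94073 + g/r(-403) = 499568/94073 + 238407/((-695/(-403))) = 499568*(1/94073) + 238407/((-695*(-1/403))) = 499568/94073 + 238407/(695/403) = 499568/94073 + 238407*(403/695) = 499568/94073 + 96078021/695 = 9038694869293/65380735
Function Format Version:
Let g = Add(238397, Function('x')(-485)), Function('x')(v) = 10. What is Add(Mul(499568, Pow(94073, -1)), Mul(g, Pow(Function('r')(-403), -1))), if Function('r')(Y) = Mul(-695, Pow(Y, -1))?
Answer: Rational(9038694869293, 65380735) ≈ 1.3825e+5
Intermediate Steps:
g = 238407 (g = Add(238397, 10) = 238407)
Add(Mul(499568, Pow(94073, -1)), Mul(g, Pow(Function('r')(-403), -1))) = Add(Mul(499568, Pow(94073, -1)), Mul(238407, Pow(Mul(-695, Pow(-403, -1)), -1))) = Add(Mul(499568, Rational(1, 94073)), Mul(238407, Pow(Mul(-695, Rational(-1, 403)), -1))) = Add(Rational(499568, 94073), Mul(238407, Pow(Rational(695, 403), -1))) = Add(Rational(499568, 94073), Mul(238407, Rational(403, 695))) = Add(Rational(499568, 94073), Rational(96078021, 695)) = Rational(9038694869293, 65380735)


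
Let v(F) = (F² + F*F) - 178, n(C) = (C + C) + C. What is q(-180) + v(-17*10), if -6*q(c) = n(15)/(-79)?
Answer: 9104291/158 ≈ 57622.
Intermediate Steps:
n(C) = 3*C (n(C) = 2*C + C = 3*C)
v(F) = -178 + 2*F² (v(F) = (F² + F²) - 178 = 2*F² - 178 = -178 + 2*F²)
q(c) = 15/158 (q(c) = -3*15/(6*(-79)) = -15*(-1)/(2*79) = -⅙*(-45/79) = 15/158)
q(-180) + v(-17*10) = 15/158 + (-178 + 2*(-17*10)²) = 15/158 + (-178 + 2*(-170)²) = 15/158 + (-178 + 2*28900) = 15/158 + (-178 + 57800) = 15/158 + 57622 = 9104291/158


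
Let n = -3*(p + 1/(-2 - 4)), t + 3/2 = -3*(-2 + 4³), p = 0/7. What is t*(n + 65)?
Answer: -49125/4 ≈ -12281.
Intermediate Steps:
p = 0 (p = 0*(⅐) = 0)
t = -375/2 (t = -3/2 - 3*(-2 + 4³) = -3/2 - 3*(-2 + 64) = -3/2 - 3*62 = -3/2 - 186 = -375/2 ≈ -187.50)
n = ½ (n = -3*(0 + 1/(-2 - 4)) = -3*(0 + 1/(-6)) = -3*(0 - ⅙) = -3*(-⅙) = ½ ≈ 0.50000)
t*(n + 65) = -375*(½ + 65)/2 = -375/2*131/2 = -49125/4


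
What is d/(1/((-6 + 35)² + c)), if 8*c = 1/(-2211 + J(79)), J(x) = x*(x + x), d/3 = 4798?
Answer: 497336370933/41084 ≈ 1.2105e+7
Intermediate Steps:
d = 14394 (d = 3*4798 = 14394)
J(x) = 2*x² (J(x) = x*(2*x) = 2*x²)
c = 1/82168 (c = 1/(8*(-2211 + 2*79²)) = 1/(8*(-2211 + 2*6241)) = 1/(8*(-2211 + 12482)) = (⅛)/10271 = (⅛)*(1/10271) = 1/82168 ≈ 1.2170e-5)
d/(1/((-6 + 35)² + c)) = 14394/(1/((-6 + 35)² + 1/82168)) = 14394/(1/(29² + 1/82168)) = 14394/(1/(841 + 1/82168)) = 14394/(1/(69103289/82168)) = 14394/(82168/69103289) = 14394*(69103289/82168) = 497336370933/41084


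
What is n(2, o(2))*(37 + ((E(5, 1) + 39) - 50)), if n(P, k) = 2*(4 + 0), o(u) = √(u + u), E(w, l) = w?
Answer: 248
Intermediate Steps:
o(u) = √2*√u (o(u) = √(2*u) = √2*√u)
n(P, k) = 8 (n(P, k) = 2*4 = 8)
n(2, o(2))*(37 + ((E(5, 1) + 39) - 50)) = 8*(37 + ((5 + 39) - 50)) = 8*(37 + (44 - 50)) = 8*(37 - 6) = 8*31 = 248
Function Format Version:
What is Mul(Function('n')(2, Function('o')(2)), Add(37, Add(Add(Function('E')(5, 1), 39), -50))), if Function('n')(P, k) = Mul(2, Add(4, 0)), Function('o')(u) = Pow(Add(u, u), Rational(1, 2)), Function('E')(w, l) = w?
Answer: 248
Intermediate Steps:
Function('o')(u) = Mul(Pow(2, Rational(1, 2)), Pow(u, Rational(1, 2))) (Function('o')(u) = Pow(Mul(2, u), Rational(1, 2)) = Mul(Pow(2, Rational(1, 2)), Pow(u, Rational(1, 2))))
Function('n')(P, k) = 8 (Function('n')(P, k) = Mul(2, 4) = 8)
Mul(Function('n')(2, Function('o')(2)), Add(37, Add(Add(Function('E')(5, 1), 39), -50))) = Mul(8, Add(37, Add(Add(5, 39), -50))) = Mul(8, Add(37, Add(44, -50))) = Mul(8, Add(37, -6)) = Mul(8, 31) = 248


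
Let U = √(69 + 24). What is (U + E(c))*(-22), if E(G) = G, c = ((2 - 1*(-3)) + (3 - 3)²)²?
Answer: -550 - 22*√93 ≈ -762.16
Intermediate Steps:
U = √93 ≈ 9.6436
c = 25 (c = ((2 + 3) + 0²)² = (5 + 0)² = 5² = 25)
(U + E(c))*(-22) = (√93 + 25)*(-22) = (25 + √93)*(-22) = -550 - 22*√93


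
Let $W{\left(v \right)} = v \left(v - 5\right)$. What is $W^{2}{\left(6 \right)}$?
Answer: $36$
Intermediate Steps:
$W{\left(v \right)} = v \left(-5 + v\right)$
$W^{2}{\left(6 \right)} = \left(6 \left(-5 + 6\right)\right)^{2} = \left(6 \cdot 1\right)^{2} = 6^{2} = 36$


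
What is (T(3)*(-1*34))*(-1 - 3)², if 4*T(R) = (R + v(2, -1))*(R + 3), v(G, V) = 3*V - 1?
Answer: 816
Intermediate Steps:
v(G, V) = -1 + 3*V
T(R) = (-4 + R)*(3 + R)/4 (T(R) = ((R + (-1 + 3*(-1)))*(R + 3))/4 = ((R + (-1 - 3))*(3 + R))/4 = ((R - 4)*(3 + R))/4 = ((-4 + R)*(3 + R))/4 = (-4 + R)*(3 + R)/4)
(T(3)*(-1*34))*(-1 - 3)² = ((-3 - ¼*3 + (¼)*3²)*(-1*34))*(-1 - 3)² = ((-3 - ¾ + (¼)*9)*(-34))*(-4)² = ((-3 - ¾ + 9/4)*(-34))*16 = -3/2*(-34)*16 = 51*16 = 816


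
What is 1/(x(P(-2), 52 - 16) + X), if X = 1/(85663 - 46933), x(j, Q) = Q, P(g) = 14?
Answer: 38730/1394281 ≈ 0.027778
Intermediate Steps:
X = 1/38730 ≈ 2.5820e-5
1/(x(P(-2), 52 - 16) + X) = 1/((52 - 16) + 1/38730) = 1/(36 + 1/38730) = 1/(1394281/38730) = 38730/1394281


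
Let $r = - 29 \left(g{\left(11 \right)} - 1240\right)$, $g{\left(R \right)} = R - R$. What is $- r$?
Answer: $-35960$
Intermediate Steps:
$g{\left(R \right)} = 0$
$r = 35960$ ($r = - 29 \left(0 - 1240\right) = \left(-29\right) \left(-1240\right) = 35960$)
$- r = \left(-1\right) 35960 = -35960$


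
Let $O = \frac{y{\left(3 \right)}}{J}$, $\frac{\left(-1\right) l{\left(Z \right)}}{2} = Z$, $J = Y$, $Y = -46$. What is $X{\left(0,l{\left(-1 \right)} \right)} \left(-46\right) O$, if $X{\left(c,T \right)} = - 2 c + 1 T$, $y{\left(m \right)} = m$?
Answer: $6$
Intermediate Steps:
$J = -46$
$l{\left(Z \right)} = - 2 Z$
$O = - \frac{3}{46}$ ($O = \frac{3}{-46} = 3 \left(- \frac{1}{46}\right) = - \frac{3}{46} \approx -0.065217$)
$X{\left(c,T \right)} = T - 2 c$ ($X{\left(c,T \right)} = - 2 c + T = T - 2 c$)
$X{\left(0,l{\left(-1 \right)} \right)} \left(-46\right) O = \left(\left(-2\right) \left(-1\right) - 0\right) \left(-46\right) \left(- \frac{3}{46}\right) = \left(2 + 0\right) \left(-46\right) \left(- \frac{3}{46}\right) = 2 \left(-46\right) \left(- \frac{3}{46}\right) = \left(-92\right) \left(- \frac{3}{46}\right) = 6$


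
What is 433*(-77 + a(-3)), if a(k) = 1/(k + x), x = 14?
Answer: -366318/11 ≈ -33302.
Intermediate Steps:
a(k) = 1/(14 + k) (a(k) = 1/(k + 14) = 1/(14 + k))
433*(-77 + a(-3)) = 433*(-77 + 1/(14 - 3)) = 433*(-77 + 1/11) = 433*(-846/11) = -366318/11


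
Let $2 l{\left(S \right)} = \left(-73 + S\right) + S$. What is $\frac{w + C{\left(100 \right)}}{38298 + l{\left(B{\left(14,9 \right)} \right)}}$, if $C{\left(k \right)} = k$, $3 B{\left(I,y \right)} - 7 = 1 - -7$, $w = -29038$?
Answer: $- \frac{19292}{25511} \approx -0.75622$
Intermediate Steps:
$B{\left(I,y \right)} = 5$ ($B{\left(I,y \right)} = \frac{7}{3} + \frac{1 - -7}{3} = \frac{7}{3} + \frac{1 + 7}{3} = \frac{7}{3} + \frac{1}{3} \cdot 8 = \frac{7}{3} + \frac{8}{3} = 5$)
$l{\left(S \right)} = - \frac{73}{2} + S$ ($l{\left(S \right)} = \frac{\left(-73 + S\right) + S}{2} = \frac{-73 + 2 S}{2} = - \frac{73}{2} + S$)
$\frac{w + C{\left(100 \right)}}{38298 + l{\left(B{\left(14,9 \right)} \right)}} = \frac{-29038 + 100}{38298 + \left(- \frac{73}{2} + 5\right)} = - \frac{28938}{38298 - \frac{63}{2}} = - \frac{28938}{\frac{76533}{2}} = \left(-28938\right) \frac{2}{76533} = - \frac{19292}{25511}$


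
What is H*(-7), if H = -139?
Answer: 973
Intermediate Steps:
H*(-7) = -139*(-7) = 973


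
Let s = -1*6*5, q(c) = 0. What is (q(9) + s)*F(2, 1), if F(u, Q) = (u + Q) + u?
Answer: -150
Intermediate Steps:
s = -30 (s = -6*5 = -30)
F(u, Q) = Q + 2*u (F(u, Q) = (Q + u) + u = Q + 2*u)
(q(9) + s)*F(2, 1) = (0 - 30)*(1 + 2*2) = -30*(1 + 4) = -30*5 = -150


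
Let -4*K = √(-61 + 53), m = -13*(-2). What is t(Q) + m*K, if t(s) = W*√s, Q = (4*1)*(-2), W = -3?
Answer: -19*I*√2 ≈ -26.87*I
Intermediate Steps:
m = 26
Q = -8 (Q = 4*(-2) = -8)
t(s) = -3*√s
K = -I*√2/2 (K = -√(-61 + 53)/4 = -I*√2/2 ≈ -0.70711*I)
t(Q) + m*K = -6*I*√2 + 26*(-I*√2/2) = -6*I*√2 - 13*I*√2 = -19*I*√2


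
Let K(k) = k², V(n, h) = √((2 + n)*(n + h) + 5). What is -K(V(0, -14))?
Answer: 23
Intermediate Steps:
V(n, h) = √(5 + (2 + n)*(h + n)) (V(n, h) = √((2 + n)*(h + n) + 5) = √(5 + (2 + n)*(h + n)))
-K(V(0, -14)) = -(√(5 + 0² + 2*(-14) + 2*0 - 14*0))² = -(√(5 + 0 - 28 + 0 + 0))² = -(√(-23))² = -(I*√23)² = -1*(-23) = 23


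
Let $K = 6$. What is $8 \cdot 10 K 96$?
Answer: $46080$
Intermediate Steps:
$8 \cdot 10 K 96 = 8 \cdot 10 \cdot 6 \cdot 96 = 8 \cdot 60 \cdot 96 = 480 \cdot 96 = 46080$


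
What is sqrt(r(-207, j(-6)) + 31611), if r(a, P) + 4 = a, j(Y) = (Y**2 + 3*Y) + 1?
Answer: 10*sqrt(314) ≈ 177.20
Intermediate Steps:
j(Y) = 1 + Y**2 + 3*Y
r(a, P) = -4 + a
sqrt(r(-207, j(-6)) + 31611) = sqrt((-4 - 207) + 31611) = sqrt(-211 + 31611) = sqrt(31400) = 10*sqrt(314)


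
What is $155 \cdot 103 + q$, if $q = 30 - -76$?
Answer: $16071$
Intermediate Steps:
$q = 106$ ($q = 30 + 76 = 106$)
$155 \cdot 103 + q = 155 \cdot 103 + 106 = 15965 + 106 = 16071$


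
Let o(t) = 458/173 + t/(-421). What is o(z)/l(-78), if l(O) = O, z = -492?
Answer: -138967/2840487 ≈ -0.048924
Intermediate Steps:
o(t) = 458/173 - t/421 (o(t) = 458*(1/173) + t*(-1/421) = 458/173 - t/421)
o(z)/l(-78) = (458/173 - 1/421*(-492))/(-78) = (458/173 + 492/421)*(-1/78) = (277934/72833)*(-1/78) = -138967/2840487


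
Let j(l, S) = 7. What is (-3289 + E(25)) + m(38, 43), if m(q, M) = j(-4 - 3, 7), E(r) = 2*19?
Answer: -3244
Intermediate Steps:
E(r) = 38
m(q, M) = 7
(-3289 + E(25)) + m(38, 43) = (-3289 + 38) + 7 = -3251 + 7 = -3244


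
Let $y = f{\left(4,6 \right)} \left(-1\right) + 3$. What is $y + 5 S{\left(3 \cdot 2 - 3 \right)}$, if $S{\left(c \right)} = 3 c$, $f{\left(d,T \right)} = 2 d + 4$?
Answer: $36$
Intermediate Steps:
$f{\left(d,T \right)} = 4 + 2 d$
$y = -9$ ($y = \left(4 + 2 \cdot 4\right) \left(-1\right) + 3 = \left(4 + 8\right) \left(-1\right) + 3 = 12 \left(-1\right) + 3 = -12 + 3 = -9$)
$y + 5 S{\left(3 \cdot 2 - 3 \right)} = -9 + 5 \cdot 3 \left(3 \cdot 2 - 3\right) = -9 + 5 \cdot 3 \left(6 - 3\right) = -9 + 5 \cdot 3 \cdot 3 = -9 + 5 \cdot 9 = -9 + 45 = 36$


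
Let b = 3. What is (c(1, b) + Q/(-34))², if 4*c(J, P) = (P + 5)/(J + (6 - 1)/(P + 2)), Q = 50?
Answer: 64/289 ≈ 0.22145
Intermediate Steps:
c(J, P) = (5 + P)/(4*(J + 5/(2 + P))) (c(J, P) = ((P + 5)/(J + (6 - 1)/(P + 2)))/4 = ((5 + P)/(J + 5/(2 + P)))/4 = (5 + P)/(4*(J + 5/(2 + P))))
(c(1, b) + Q/(-34))² = ((10 + 3² + 7*3)/(4*(5 + 2*1 + 1*3)) + 50/(-34))² = ((10 + 9 + 21)/(4*(5 + 2 + 3)) + 50*(-1/34))² = ((¼)*40/10 - 25/17)² = ((¼)*(⅒)*40 - 25/17)² = (1 - 25/17)² = (-8/17)² = 64/289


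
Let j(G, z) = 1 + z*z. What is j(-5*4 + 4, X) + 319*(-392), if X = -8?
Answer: -124983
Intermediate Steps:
j(G, z) = 1 + z²
j(-5*4 + 4, X) + 319*(-392) = (1 + (-8)²) + 319*(-392) = (1 + 64) - 125048 = 65 - 125048 = -124983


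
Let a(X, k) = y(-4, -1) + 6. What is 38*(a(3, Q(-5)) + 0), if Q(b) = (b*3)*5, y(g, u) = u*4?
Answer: 76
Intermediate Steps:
y(g, u) = 4*u
Q(b) = 15*b (Q(b) = (3*b)*5 = 15*b)
a(X, k) = 2 (a(X, k) = 4*(-1) + 6 = -4 + 6 = 2)
38*(a(3, Q(-5)) + 0) = 38*(2 + 0) = 38*2 = 76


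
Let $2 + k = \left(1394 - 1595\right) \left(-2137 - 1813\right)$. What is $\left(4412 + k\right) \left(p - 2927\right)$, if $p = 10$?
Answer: $-2328816120$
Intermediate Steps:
$k = 793948$ ($k = -2 + \left(1394 - 1595\right) \left(-2137 - 1813\right) = -2 - -793950 = -2 + 793950 = 793948$)
$\left(4412 + k\right) \left(p - 2927\right) = \left(4412 + 793948\right) \left(10 - 2927\right) = 798360 \left(-2917\right) = -2328816120$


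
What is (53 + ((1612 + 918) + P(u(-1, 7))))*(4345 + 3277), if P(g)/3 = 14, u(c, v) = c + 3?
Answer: 20007750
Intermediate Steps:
u(c, v) = 3 + c
P(g) = 42 (P(g) = 3*14 = 42)
(53 + ((1612 + 918) + P(u(-1, 7))))*(4345 + 3277) = (53 + ((1612 + 918) + 42))*(4345 + 3277) = (53 + (2530 + 42))*7622 = (53 + 2572)*7622 = 2625*7622 = 20007750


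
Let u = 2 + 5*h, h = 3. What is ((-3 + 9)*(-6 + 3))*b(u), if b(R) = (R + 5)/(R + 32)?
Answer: -396/49 ≈ -8.0816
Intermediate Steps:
u = 17 (u = 2 + 5*3 = 2 + 15 = 17)
b(R) = (5 + R)/(32 + R)
((-3 + 9)*(-6 + 3))*b(u) = ((-3 + 9)*(-6 + 3))*((5 + 17)/(32 + 17)) = (6*(-3))*(22/49) = -18*22/49 = -396/49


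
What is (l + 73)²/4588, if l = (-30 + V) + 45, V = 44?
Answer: 4356/1147 ≈ 3.7977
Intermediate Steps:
l = 59 (l = (-30 + 44) + 45 = 14 + 45 = 59)
(l + 73)²/4588 = (59 + 73)²/4588 = 132²*(1/4588) = 17424*(1/4588) = 4356/1147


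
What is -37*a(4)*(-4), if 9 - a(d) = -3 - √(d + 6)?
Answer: 1776 + 148*√10 ≈ 2244.0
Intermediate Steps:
a(d) = 12 + √(6 + d) (a(d) = 9 - (-3 - √(d + 6)) = 9 - (-3 - √(6 + d)) = 9 + (3 + √(6 + d)) = 12 + √(6 + d))
-37*a(4)*(-4) = -37*(12 + √(6 + 4))*(-4) = -37*(12 + √10)*(-4) = (-444 - 37*√10)*(-4) = 1776 + 148*√10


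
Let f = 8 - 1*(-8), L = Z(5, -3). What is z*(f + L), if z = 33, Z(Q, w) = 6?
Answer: 726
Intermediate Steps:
L = 6
f = 16 (f = 8 + 8 = 16)
z*(f + L) = 33*(16 + 6) = 33*22 = 726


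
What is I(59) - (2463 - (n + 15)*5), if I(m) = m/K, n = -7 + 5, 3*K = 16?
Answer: -38191/16 ≈ -2386.9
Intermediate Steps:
K = 16/3 (K = (1/3)*16 = 16/3 ≈ 5.3333)
n = -2
I(m) = 3*m/16 (I(m) = m/(16/3) = m*(3/16) = 3*m/16)
I(59) - (2463 - (n + 15)*5) = (3/16)*59 - (2463 - (-2 + 15)*5) = 177/16 - (2463 - 13*5) = 177/16 - (2463 - 1*65) = 177/16 - (2463 - 65) = 177/16 - 1*2398 = 177/16 - 2398 = -38191/16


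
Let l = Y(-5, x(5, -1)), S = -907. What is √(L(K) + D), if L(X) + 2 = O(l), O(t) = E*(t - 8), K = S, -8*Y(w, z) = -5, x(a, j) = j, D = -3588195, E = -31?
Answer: I*√57407494/4 ≈ 1894.2*I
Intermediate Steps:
Y(w, z) = 5/8 (Y(w, z) = -⅛*(-5) = 5/8)
K = -907
l = 5/8 ≈ 0.62500
O(t) = 248 - 31*t (O(t) = -31*(t - 8) = -31*(-8 + t) = 248 - 31*t)
L(X) = 1813/8 (L(X) = -2 + (248 - 31*5/8) = -2 + (248 - 155/8) = -2 + 1829/8 = 1813/8)
√(L(K) + D) = √(1813/8 - 3588195) = √(-28703747/8) = I*√57407494/4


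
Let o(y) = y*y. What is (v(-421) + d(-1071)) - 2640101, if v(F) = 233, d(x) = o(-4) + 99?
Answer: -2639753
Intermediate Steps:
o(y) = y²
d(x) = 115 (d(x) = (-4)² + 99 = 16 + 99 = 115)
(v(-421) + d(-1071)) - 2640101 = (233 + 115) - 2640101 = 348 - 2640101 = -2639753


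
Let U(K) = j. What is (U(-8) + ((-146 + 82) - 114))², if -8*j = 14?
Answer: 516961/16 ≈ 32310.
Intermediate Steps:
j = -7/4 (j = -⅛*14 = -7/4 ≈ -1.7500)
U(K) = -7/4
(U(-8) + ((-146 + 82) - 114))² = (-7/4 + ((-146 + 82) - 114))² = (-7/4 + (-64 - 114))² = (-7/4 - 178)² = (-719/4)² = 516961/16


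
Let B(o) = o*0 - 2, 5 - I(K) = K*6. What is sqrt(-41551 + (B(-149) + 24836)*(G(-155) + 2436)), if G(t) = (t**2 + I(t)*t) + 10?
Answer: I*sqrt(2941728187) ≈ 54238.0*I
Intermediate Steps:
I(K) = 5 - 6*K (I(K) = 5 - K*6 = 5 - 6*K)
B(o) = -2 (B(o) = 0 - 2 = -2)
G(t) = 10 + t**2 + t*(5 - 6*t) (G(t) = (t**2 + (5 - 6*t)*t) + 10 = (t**2 + t*(5 - 6*t)) + 10 = 10 + t**2 + t*(5 - 6*t))
sqrt(-41551 + (B(-149) + 24836)*(G(-155) + 2436)) = sqrt(-41551 + (-2 + 24836)*((10 - 5*(-155)**2 + 5*(-155)) + 2436)) = sqrt(-41551 + 24834*((10 - 5*24025 - 775) + 2436)) = sqrt(-41551 + 24834*((10 - 120125 - 775) + 2436)) = sqrt(-41551 + 24834*(-120890 + 2436)) = sqrt(-41551 + 24834*(-118454)) = sqrt(-41551 - 2941686636) = sqrt(-2941728187) = I*sqrt(2941728187)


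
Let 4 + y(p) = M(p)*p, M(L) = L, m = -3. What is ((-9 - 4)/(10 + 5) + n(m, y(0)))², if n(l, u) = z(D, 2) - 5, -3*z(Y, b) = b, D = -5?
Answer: 9604/225 ≈ 42.684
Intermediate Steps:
z(Y, b) = -b/3
y(p) = -4 + p² (y(p) = -4 + p*p = -4 + p²)
n(l, u) = -17/3 (n(l, u) = -⅓*2 - 5 = -⅔ - 5 = -17/3)
((-9 - 4)/(10 + 5) + n(m, y(0)))² = ((-9 - 4)/(10 + 5) - 17/3)² = (-13/15 - 17/3)² = (-98/15)² = 9604/225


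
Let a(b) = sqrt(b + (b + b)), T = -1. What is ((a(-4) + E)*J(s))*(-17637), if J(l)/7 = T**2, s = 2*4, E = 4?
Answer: -493836 - 246918*I*sqrt(3) ≈ -4.9384e+5 - 4.2767e+5*I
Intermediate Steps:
s = 8
a(b) = sqrt(3)*sqrt(b) (a(b) = sqrt(b + 2*b) = sqrt(3*b) = sqrt(3)*sqrt(b))
J(l) = 7 (J(l) = 7*(-1)**2 = 7*1 = 7)
((a(-4) + E)*J(s))*(-17637) = ((sqrt(3)*sqrt(-4) + 4)*7)*(-17637) = ((sqrt(3)*(2*I) + 4)*7)*(-17637) = ((2*I*sqrt(3) + 4)*7)*(-17637) = ((4 + 2*I*sqrt(3))*7)*(-17637) = (28 + 14*I*sqrt(3))*(-17637) = -493836 - 246918*I*sqrt(3)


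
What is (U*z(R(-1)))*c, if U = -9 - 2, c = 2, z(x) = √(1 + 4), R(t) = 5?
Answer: -22*√5 ≈ -49.193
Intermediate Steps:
z(x) = √5
U = -11
(U*z(R(-1)))*c = -11*√5*2 = -22*√5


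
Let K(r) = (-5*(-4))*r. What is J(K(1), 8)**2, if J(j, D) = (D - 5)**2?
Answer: 81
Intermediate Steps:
K(r) = 20*r
J(j, D) = (-5 + D)**2
J(K(1), 8)**2 = ((-5 + 8)**2)**2 = (3**2)**2 = 9**2 = 81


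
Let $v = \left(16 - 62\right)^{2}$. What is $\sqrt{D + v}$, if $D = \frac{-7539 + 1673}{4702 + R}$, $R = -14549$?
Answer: $\frac{\sqrt{205232335946}}{9847} \approx 46.006$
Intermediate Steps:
$D = \frac{5866}{9847}$ ($D = \frac{-7539 + 1673}{4702 - 14549} = - \frac{5866}{-9847} = \left(-5866\right) \left(- \frac{1}{9847}\right) = \frac{5866}{9847} \approx 0.59571$)
$v = 2116$ ($v = \left(-46\right)^{2} = 2116$)
$\sqrt{D + v} = \sqrt{\frac{5866}{9847} + 2116} = \sqrt{\frac{20842118}{9847}} = \frac{\sqrt{205232335946}}{9847}$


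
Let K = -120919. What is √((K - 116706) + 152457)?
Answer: 4*I*√5323 ≈ 291.84*I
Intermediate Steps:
√((K - 116706) + 152457) = √((-120919 - 116706) + 152457) = √(-237625 + 152457) = √(-85168) = 4*I*√5323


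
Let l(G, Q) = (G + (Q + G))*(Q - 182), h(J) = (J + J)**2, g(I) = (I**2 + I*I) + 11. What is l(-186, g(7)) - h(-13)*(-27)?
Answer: 37451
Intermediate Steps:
g(I) = 11 + 2*I**2 (g(I) = (I**2 + I**2) + 11 = 2*I**2 + 11 = 11 + 2*I**2)
h(J) = 4*J**2 (h(J) = (2*J)**2 = 4*J**2)
l(G, Q) = (-182 + Q)*(Q + 2*G) (l(G, Q) = (G + (G + Q))*(-182 + Q) = (Q + 2*G)*(-182 + Q) = (-182 + Q)*(Q + 2*G))
l(-186, g(7)) - h(-13)*(-27) = ((11 + 2*7**2)**2 - 364*(-186) - 182*(11 + 2*7**2) + 2*(-186)*(11 + 2*7**2)) - 4*(-13)**2*(-27) = ((11 + 2*49)**2 + 67704 - 182*(11 + 2*49) + 2*(-186)*(11 + 2*49)) - 4*169*(-27) = ((11 + 98)**2 + 67704 - 182*(11 + 98) + 2*(-186)*(11 + 98)) - 676*(-27) = (109**2 + 67704 - 182*109 + 2*(-186)*109) - 1*(-18252) = (11881 + 67704 - 19838 - 40548) + 18252 = 19199 + 18252 = 37451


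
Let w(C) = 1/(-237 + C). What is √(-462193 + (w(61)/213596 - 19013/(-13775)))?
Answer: I*√77463455411053951392522853/12946053560 ≈ 679.85*I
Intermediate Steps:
√(-462193 + (w(61)/213596 - 19013/(-13775))) = √(-462193 + (1/((-237 + 61)*213596) - 19013/(-13775))) = √(-462193 + ((1/213596)/(-176) - 19013*(-1/13775))) = √(-462193 + (-1/176*1/213596 + 19013/13775)) = √(-462193 + (-1/37592896 + 19013/13775)) = √(-462193 + 714753717873/517842142400) = √(-239342298568565327/517842142400) = I*√77463455411053951392522853/12946053560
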